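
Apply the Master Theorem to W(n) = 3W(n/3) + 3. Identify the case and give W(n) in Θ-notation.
Master Theorem template: W(n) = a·W(n/b) + f(n).
Here: a=3, b=3, f(n)=3
Compute log_b(a) = log_3(3) = 1.
f(n) = 3 = O(n^(1-ε)) with ε = 1. Case 1: W(n) = Θ(n^log_b(a)) = Θ(n).

Case 1: W(n) = Θ(n)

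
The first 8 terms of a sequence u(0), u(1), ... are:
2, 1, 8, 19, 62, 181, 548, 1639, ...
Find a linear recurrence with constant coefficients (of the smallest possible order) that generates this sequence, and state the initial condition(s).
Look for the lowest-order linear relation among consecutive terms.
Observation: u(n) - 2·u(n-1) - (3)·u(n-2) = 0 holds for the shown terms, and no order-1 relation u(n) = α·u(n-1) + β fits.
Check at n=3: 2·8 + (3)·1 = 19. ✓

u(n) = 2u(n-1) + 3u(n-2), u(0) = 2, u(1) = 1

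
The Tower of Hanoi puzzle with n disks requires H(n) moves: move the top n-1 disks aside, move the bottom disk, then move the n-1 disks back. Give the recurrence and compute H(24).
Moving n disks = move the top n-1 disks aside (H(n-1) moves) + move the largest disk (1 move) + move the n-1 disks back on top (H(n-1) moves), so H(n) = 2H(n-1) + 1, with H(1) = 1 (a single disk takes one move).
First terms: 1, 3, 7, 15, 31, 63, … — each is one less than a power of 2. Indeed H(n) + 1 = 2(H(n-1) + 1) with H(1) + 1 = 2, so H(n) + 1 = 2ⁿ and H(n) = 2ⁿ - 1.
Hence H(24) = 2^24 - 1 = 16777216 - 1 = 16777215.

H(n) = 2H(n-1) + 1, H(1) = 1; H(24) = 16777215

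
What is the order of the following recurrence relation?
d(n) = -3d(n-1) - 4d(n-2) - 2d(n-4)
The order is the largest lag k for which d(n-k) appears. Here the deepest term is d(n-4), so the order is 4.

Order 4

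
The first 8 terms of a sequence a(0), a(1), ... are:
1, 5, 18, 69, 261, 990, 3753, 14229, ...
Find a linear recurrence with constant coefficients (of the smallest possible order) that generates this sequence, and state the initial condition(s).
Look for the lowest-order linear relation among consecutive terms.
Observation: a(n) - 3·a(n-1) - (3)·a(n-2) = 0 holds for the shown terms, and no order-1 relation a(n) = α·a(n-1) + β fits.
Check at n=3: 3·18 + (3)·5 = 69. ✓

a(n) = 3a(n-1) + 3a(n-2), a(0) = 1, a(1) = 5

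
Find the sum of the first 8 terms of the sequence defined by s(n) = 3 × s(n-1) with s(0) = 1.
Computing the sequence terms: 1, 3, 9, 27, 81, 243, 729, 2187
Adding these values together:

3280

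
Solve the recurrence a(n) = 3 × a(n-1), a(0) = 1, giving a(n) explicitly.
Recurrence: a(n) = 3 × a(n-1), initial: a(0) = 1.
Each term is 3 times the previous, so this is geometric with ratio 3. After n steps: a(n) = a(0)·3ⁿ = 3ⁿ.

a(n) = 3ⁿ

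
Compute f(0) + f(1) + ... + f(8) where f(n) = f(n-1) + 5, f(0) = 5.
Computing the sequence terms: 5, 10, 15, 20, 25, 30, 35, 40, 45
Adding these values together:

225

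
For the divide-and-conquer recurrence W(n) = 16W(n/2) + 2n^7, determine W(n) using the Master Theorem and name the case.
Master Theorem template: W(n) = a·W(n/b) + f(n).
Here: a=16, b=2, f(n)=2n^7
Compute log_b(a) = log_2(16) = 4.
f(n) = 2n^7 = Ω(n^(4+ε)) with ε = 3, and the regularity condition holds (a·f(n/b) = (a/b^7)·f(n) with a/b^7 = 2^-3 < 1). Case 3: W(n) = Θ(f(n)) = Θ(n^7).

Case 3: W(n) = Θ(n^7)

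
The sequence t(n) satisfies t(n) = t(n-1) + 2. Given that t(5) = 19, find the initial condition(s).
t(5) = t(0) + 5·2, so t(0) = 19 - 10 = 9.

t(0) = 9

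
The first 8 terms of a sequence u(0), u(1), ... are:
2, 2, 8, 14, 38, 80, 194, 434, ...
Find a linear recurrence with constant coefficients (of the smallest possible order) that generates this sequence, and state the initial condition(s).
Look for the lowest-order linear relation among consecutive terms.
Observation: u(n) - 1·u(n-1) - (3)·u(n-2) = 0 holds for the shown terms, and no order-1 relation u(n) = α·u(n-1) + β fits.
Check at n=3: 1·8 + (3)·2 = 14. ✓

u(n) = u(n-1) + 3u(n-2), u(0) = 2, u(1) = 2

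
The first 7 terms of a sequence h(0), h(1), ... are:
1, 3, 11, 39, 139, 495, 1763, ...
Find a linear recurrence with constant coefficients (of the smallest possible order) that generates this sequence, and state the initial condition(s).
Look for the lowest-order linear relation among consecutive terms.
Observation: h(n) - 3·h(n-1) - (2)·h(n-2) = 0 holds for the shown terms, and no order-1 relation h(n) = α·h(n-1) + β fits.
Check at n=3: 3·11 + (2)·3 = 39. ✓

h(n) = 3h(n-1) + 2h(n-2), h(0) = 1, h(1) = 3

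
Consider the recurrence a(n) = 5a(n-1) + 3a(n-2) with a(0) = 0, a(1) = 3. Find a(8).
Computing the sequence terms:
0, 3, 15, 84, 465, 2577, 14280, 79131, 438495

438495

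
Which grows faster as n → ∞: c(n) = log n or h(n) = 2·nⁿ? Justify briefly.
Comparing growth rates:
Growth-rate hierarchy: log n ≺ any polynomial ≺ any exponential cⁿ (c>1) ≺ n! ≺ nⁿ.
super-exponential nⁿ dominates logarithmic asymptotically.

h(n) grows faster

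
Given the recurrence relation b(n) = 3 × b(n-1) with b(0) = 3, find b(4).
Computing step by step:
b(0) = 3
b(1) = 3 × 3 = 9
b(2) = 3 × 9 = 27
b(3) = 3 × 27 = 81
b(4) = 3 × 81 = 243

243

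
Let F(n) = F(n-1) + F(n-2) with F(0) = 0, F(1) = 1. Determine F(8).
Computing the sequence terms:
0, 1, 1, 2, 3, 5, 8, 13, 21

21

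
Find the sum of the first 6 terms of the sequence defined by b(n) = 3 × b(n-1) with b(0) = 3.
Computing the sequence terms: 3, 9, 27, 81, 243, 729
Adding these values together:

1092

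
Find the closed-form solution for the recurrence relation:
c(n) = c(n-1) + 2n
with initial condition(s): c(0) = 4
Recurrence: c(n) = c(n-1) + 2n, initial: c(0) = 4.
Telescoping: c(n) = c(0) + 2·Σᵢ₌₁ⁿ i = 4 + 2·n(n+1)/2.

c(n) = 2·n(n+1)/2 + 4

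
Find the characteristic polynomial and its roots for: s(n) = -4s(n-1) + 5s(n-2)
Substitute s(n) = rⁿ and divide through by rⁿ⁻²: r² + 4r - 5 = 0
Factor: (r - 1)(r + 5) = 0, so r = 1, -5.
General solution: s(n) = A·1ⁿ + B·(-5)ⁿ

Characteristic: r² + 4r - 5 = 0, Roots: r = 1, -5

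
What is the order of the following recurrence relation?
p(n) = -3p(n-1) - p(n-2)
The order is the largest lag k for which p(n-k) appears. Here the deepest term is p(n-2), so the order is 2.

Order 2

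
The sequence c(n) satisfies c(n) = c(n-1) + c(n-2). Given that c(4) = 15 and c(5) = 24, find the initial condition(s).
Work backwards using c(k) = c(k+2) - c(k+1):
c(3) = c(5) - c(4) = 24 - 15 = 9
c(2) = c(4) - c(3) = 15 - 9 = 6
c(1) = c(3) - c(2) = 9 - 6 = 3
c(0) = c(2) - c(1) = 6 - 3 = 3

c(0) = 3, c(1) = 3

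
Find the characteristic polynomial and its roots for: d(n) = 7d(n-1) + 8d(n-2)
Substitute d(n) = rⁿ and divide through by rⁿ⁻²: r² - 7r - 8 = 0
Factor: (r + 1)(r - 8) = 0, so r = -1, 8.
General solution: d(n) = A·(-1)ⁿ + B·8ⁿ

Characteristic: r² - 7r - 8 = 0, Roots: r = -1, 8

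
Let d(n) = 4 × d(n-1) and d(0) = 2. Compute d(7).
Computing step by step:
d(0) = 2
d(1) = 4 × 2 = 8
d(2) = 4 × 8 = 32
d(3) = 4 × 32 = 128
d(4) = 4 × 128 = 512
d(5) = 4 × 512 = 2048
d(6) = 4 × 2048 = 8192
d(7) = 4 × 8192 = 32768

32768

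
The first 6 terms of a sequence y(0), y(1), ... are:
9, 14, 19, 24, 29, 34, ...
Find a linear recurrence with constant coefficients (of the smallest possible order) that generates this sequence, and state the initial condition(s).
Look for the lowest-order linear relation among consecutive terms.
Observation: consecutive differences are constant (= 5).
Check at n=2: 1·14 + 5 = 19. ✓

y(n) = y(n-1) + 5, y(0) = 9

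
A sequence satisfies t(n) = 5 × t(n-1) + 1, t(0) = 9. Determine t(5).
Computing step by step:
t(0) = 9
t(1) = 5 × 9 + 1 = 46
t(2) = 5 × 46 + 1 = 231
t(3) = 5 × 231 + 1 = 1156
t(4) = 5 × 1156 + 1 = 5781
t(5) = 5 × 5781 + 1 = 28906

28906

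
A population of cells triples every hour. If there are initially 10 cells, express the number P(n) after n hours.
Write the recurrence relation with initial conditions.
Each hour multiplies the count by 3, so the count after n hours depends only on the count after n-1 hours: P(n) = 3 × P(n-1). The starting count gives P(0) = 10.
Unrolling n times gives the closed form P(n) = 10 × 3ⁿ.

P(n) = 3 × P(n-1), P(0) = 10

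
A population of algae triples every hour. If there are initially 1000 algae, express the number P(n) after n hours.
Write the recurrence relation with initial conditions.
Each hour multiplies the count by 3, so the count after n hours depends only on the count after n-1 hours: P(n) = 3 × P(n-1). The starting count gives P(0) = 1000.
Unrolling n times gives the closed form P(n) = 1000 × 3ⁿ.

P(n) = 3 × P(n-1), P(0) = 1000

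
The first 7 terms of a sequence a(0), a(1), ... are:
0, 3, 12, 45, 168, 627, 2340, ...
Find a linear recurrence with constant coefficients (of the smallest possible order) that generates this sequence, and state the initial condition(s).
Look for the lowest-order linear relation among consecutive terms.
Observation: a(n) - 4·a(n-1) - (-1)·a(n-2) = 0 holds for the shown terms, and no order-1 relation a(n) = α·a(n-1) + β fits.
Check at n=3: 4·12 + (-1)·3 = 45. ✓

a(n) = 4a(n-1) - a(n-2), a(0) = 0, a(1) = 3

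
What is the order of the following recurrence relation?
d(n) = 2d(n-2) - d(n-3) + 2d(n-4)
The order is the largest lag k for which d(n-k) appears. Here the deepest term is d(n-4), so the order is 4.

Order 4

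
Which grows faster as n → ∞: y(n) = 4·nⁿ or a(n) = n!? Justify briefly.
Comparing growth rates:
Growth-rate hierarchy: log n ≺ any polynomial ≺ any exponential cⁿ (c>1) ≺ n! ≺ nⁿ.
super-exponential nⁿ dominates factorial asymptotically.

y(n) grows faster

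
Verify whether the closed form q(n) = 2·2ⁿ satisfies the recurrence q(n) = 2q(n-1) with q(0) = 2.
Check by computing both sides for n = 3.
From the recurrence with q(0) = 2:
  q(0) = 2, q(1) = 4, q(2) = 8, q(3) = 16
  so the recurrence gives q(3) = 16.
From the proposed closed form q(n) = 2·2ⁿ:
  q(3) = 16.
Both sides give 16 at n = 3, and the initial condition(s) match, so the closed form is consistent.

Yes, the closed form is correct.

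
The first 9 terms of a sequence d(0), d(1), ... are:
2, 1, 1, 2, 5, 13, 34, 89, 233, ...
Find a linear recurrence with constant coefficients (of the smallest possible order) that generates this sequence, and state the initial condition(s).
Look for the lowest-order linear relation among consecutive terms.
Observation: d(n) - 3·d(n-1) - (-1)·d(n-2) = 0 holds for the shown terms, and no order-1 relation d(n) = α·d(n-1) + β fits.
Check at n=3: 3·1 + (-1)·1 = 2. ✓

d(n) = 3d(n-1) - d(n-2), d(0) = 2, d(1) = 1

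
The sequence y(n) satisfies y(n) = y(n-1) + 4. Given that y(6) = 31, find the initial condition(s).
y(6) = y(0) + 6·4, so y(0) = 31 - 24 = 7.

y(0) = 7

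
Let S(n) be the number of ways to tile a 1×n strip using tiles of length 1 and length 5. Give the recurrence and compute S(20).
Condition on the last tile: it has length 1 (leaving a 1×(n-1) strip) or length 5 (leaving a 1×(n-5) strip), so S(n) = S(n-1) + S(n-5) (order-5 linear recurrence).
For 0 ≤ i < 5 only unit tiles fit, so S(i) = 1.
Iterating the recurrence: S(5) = 2, S(6) = 3, S(7) = 4, S(8) = 5, S(9) = 6, S(10) = 8, S(11) = 11, S(12) = 15, S(13) = 20, S(14) = 26, S(15) = 34, S(16) = 45, S(17) = 60, S(18) = 80, S(19) = 106, S(20) = 140.

S(n) = S(n-1) + S(n-5), with S(i) = 1 for 0 ≤ i < 5; S(20) = 140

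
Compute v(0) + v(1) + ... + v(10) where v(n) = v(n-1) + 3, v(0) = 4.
Computing the sequence terms: 4, 7, 10, 13, 16, 19, 22, 25, 28, 31, 34
Adding these values together:

209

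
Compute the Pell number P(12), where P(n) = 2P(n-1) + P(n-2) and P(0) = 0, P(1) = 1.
Computing the sequence terms:
0, 1, 2, 5, 12, 29, 70, 169, 408, 985, 2378, 5741, 13860

13860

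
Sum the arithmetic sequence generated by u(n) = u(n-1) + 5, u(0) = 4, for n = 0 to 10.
Computing the sequence terms: 4, 9, 14, 19, 24, 29, 34, 39, 44, 49, 54
Adding these values together:

319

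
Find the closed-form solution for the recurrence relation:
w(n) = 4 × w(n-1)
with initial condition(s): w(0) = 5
Recurrence: w(n) = 4 × w(n-1), initial: w(0) = 5.
Each term is 4 times the previous, so this is geometric with ratio 4. After n steps: w(n) = w(0)·4ⁿ = 5·4ⁿ.

w(n) = 5·4ⁿ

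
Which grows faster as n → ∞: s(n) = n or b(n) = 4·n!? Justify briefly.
Comparing growth rates:
Growth-rate hierarchy: log n ≺ any polynomial ≺ any exponential cⁿ (c>1) ≺ n! ≺ nⁿ.
factorial dominates polynomial degree 1 asymptotically.

b(n) grows faster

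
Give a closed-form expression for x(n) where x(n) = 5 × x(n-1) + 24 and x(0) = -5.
Recurrence: x(n) = 5 × x(n-1) + 24, initial: x(0) = -5.
Try x(n) = A·5ⁿ + C. Substituting: A·5ⁿ + C = 5(A·5ⁿ⁻¹ + C) + 24 = A·5ⁿ + 5C + 24, so C = 5C + 24, giving C = -6. Then x(0) = A - 6 = -5 gives A = 1.

x(n) = 5ⁿ - 6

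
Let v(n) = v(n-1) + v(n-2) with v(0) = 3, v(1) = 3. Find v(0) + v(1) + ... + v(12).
Computing the sequence terms: 3, 3, 6, 9, 15, 24, 39, 63, 102, 165, 267, 432, 699
Adding these values together:

1827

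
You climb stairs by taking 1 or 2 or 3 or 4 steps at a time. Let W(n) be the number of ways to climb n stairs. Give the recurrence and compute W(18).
Condition on the size of the last step (1 to 4): before it there were n-1, …, n-4 stairs climbed, and these cases are disjoint, so W(n) = W(n-1) + W(n-2) + W(n-3) + W(n-4) (order-4 linear recurrence).
Initial conditions by direct count (compositions of i into parts ≤ 4): W(1) = 1; W(2) = 2; W(3) = 4; W(4) = 8.
Iterating the recurrence: W(5) = 15, W(6) = 29, W(7) = 56, W(8) = 108, W(9) = 208, W(10) = 401, W(11) = 773, W(12) = 1490, W(13) = 2872, W(14) = 5536, W(15) = 10671, W(16) = 20569, W(17) = 39648, W(18) = 76424.

W(n) = W(n-1) + W(n-2) + W(n-3) + W(n-4), W(1) = 1, W(2) = 2, W(3) = 4, W(4) = 8; W(18) = 76424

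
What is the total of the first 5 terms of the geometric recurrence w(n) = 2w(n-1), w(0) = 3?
Computing the sequence terms: 3, 6, 12, 24, 48
Adding these values together:

93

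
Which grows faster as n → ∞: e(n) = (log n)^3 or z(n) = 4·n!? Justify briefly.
Comparing growth rates:
Growth-rate hierarchy: log n ≺ any polynomial ≺ any exponential cⁿ (c>1) ≺ n! ≺ nⁿ.
factorial dominates polylogarithmic (log n)^3 asymptotically.

z(n) grows faster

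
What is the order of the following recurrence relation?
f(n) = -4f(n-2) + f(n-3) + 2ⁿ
The order is the largest lag k for which f(n-k) appears. Here the deepest term is f(n-3) (the 2ⁿ term is non-homogeneous and does not affect the order), so the order is 3.

Order 3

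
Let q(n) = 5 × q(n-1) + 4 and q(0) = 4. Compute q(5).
Computing step by step:
q(0) = 4
q(1) = 5 × 4 + 4 = 24
q(2) = 5 × 24 + 4 = 124
q(3) = 5 × 124 + 4 = 624
q(4) = 5 × 624 + 4 = 3124
q(5) = 5 × 3124 + 4 = 15624

15624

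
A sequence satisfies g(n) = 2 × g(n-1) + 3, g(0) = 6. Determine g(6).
Computing step by step:
g(0) = 6
g(1) = 2 × 6 + 3 = 15
g(2) = 2 × 15 + 3 = 33
g(3) = 2 × 33 + 3 = 69
g(4) = 2 × 69 + 3 = 141
g(5) = 2 × 141 + 3 = 285
g(6) = 2 × 285 + 3 = 573

573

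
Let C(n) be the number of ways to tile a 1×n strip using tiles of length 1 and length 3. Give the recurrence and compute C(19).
Condition on the last tile: it has length 1 (leaving a 1×(n-1) strip) or length 3 (leaving a 1×(n-3) strip), so C(n) = C(n-1) + C(n-3) (order-3 linear recurrence).
For 0 ≤ i < 3 only unit tiles fit, so C(i) = 1.
Iterating the recurrence: C(3) = 2, C(4) = 3, C(5) = 4, C(6) = 6, C(7) = 9, C(8) = 13, C(9) = 19, C(10) = 28, C(11) = 41, C(12) = 60, C(13) = 88, C(14) = 129, C(15) = 189, C(16) = 277, C(17) = 406, C(18) = 595, C(19) = 872.

C(n) = C(n-1) + C(n-3), with C(i) = 1 for 0 ≤ i < 3; C(19) = 872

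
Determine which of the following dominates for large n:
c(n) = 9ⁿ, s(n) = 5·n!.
Comparing growth rates:
Growth-rate hierarchy: log n ≺ any polynomial ≺ any exponential cⁿ (c>1) ≺ n! ≺ nⁿ.
factorial dominates exponential base 9 asymptotically.

s(n) grows faster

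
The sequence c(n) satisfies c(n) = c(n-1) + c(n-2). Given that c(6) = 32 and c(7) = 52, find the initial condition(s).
Work backwards using c(k) = c(k+2) - c(k+1):
c(5) = c(7) - c(6) = 52 - 32 = 20
c(4) = c(6) - c(5) = 32 - 20 = 12
c(3) = c(5) - c(4) = 20 - 12 = 8
c(2) = c(4) - c(3) = 12 - 8 = 4
c(1) = c(3) - c(2) = 8 - 4 = 4
c(0) = c(2) - c(1) = 4 - 4 = 0

c(0) = 0, c(1) = 4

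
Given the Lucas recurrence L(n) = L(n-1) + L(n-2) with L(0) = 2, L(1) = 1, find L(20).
Computing the sequence terms:
2, 1, 3, 4, 7, 11, 18, 29, 47, 76, 123, 199, 322, 521, 843, 1364, 2207, 3571, 5778, 9349, 15127

15127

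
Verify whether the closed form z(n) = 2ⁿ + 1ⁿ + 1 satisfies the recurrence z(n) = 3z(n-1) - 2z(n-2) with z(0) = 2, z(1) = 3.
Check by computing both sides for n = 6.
From the recurrence with z(0) = 2, z(1) = 3:
  z(0) = 2, z(1) = 3, z(2) = 5, z(3) = 9, z(4) = 17, z(5) = 33, z(6) = 65
  so the recurrence gives z(6) = 65.
From the proposed closed form z(n) = 2ⁿ + 1ⁿ + 1:
  z(6) = 66.
The recurrence gives 65 but the closed form gives 66, so the closed form does not satisfy the recurrence.

No, the closed form is incorrect.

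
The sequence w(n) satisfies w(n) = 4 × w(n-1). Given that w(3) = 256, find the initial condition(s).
In general w(n) = 4ⁿ · w(0). At n = 3: w(0) = w(3) / 4^3 = 256 / 64 = 4.

w(0) = 4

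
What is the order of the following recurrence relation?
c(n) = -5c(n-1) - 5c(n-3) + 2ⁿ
The order is the largest lag k for which c(n-k) appears. Here the deepest term is c(n-3) (the 2ⁿ term is non-homogeneous and does not affect the order), so the order is 3.

Order 3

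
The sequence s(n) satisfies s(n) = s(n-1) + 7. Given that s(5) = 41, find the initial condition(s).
s(5) = s(0) + 5·7, so s(0) = 41 - 35 = 6.

s(0) = 6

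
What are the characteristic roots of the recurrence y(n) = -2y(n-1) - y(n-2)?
Substitute y(n) = rⁿ and divide through by rⁿ⁻²: r² + 2r + 1 = 0
Factor: (r + 1)² = 0, so r = -1 (double root).
General solution: y(n) = (A + Bn)·(-1)ⁿ

Characteristic: r² + 2r + 1 = 0, Roots: r = -1 (double root)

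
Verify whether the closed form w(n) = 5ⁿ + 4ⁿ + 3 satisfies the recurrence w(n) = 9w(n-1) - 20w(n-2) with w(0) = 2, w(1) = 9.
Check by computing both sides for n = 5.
From the recurrence with w(0) = 2, w(1) = 9:
  w(0) = 2, w(1) = 9, w(2) = 41, w(3) = 189, w(4) = 881, w(5) = 4149
  so the recurrence gives w(5) = 4149.
From the proposed closed form w(n) = 5ⁿ + 4ⁿ + 3:
  w(5) = 4152.
The recurrence gives 4149 but the closed form gives 4152, so the closed form does not satisfy the recurrence.

No, the closed form is incorrect.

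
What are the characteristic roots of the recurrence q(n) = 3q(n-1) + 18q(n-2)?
Substitute q(n) = rⁿ and divide through by rⁿ⁻²: r² - 3r - 18 = 0
Factor: (r - 6)(r + 3) = 0, so r = 6, -3.
General solution: q(n) = A·6ⁿ + B·(-3)ⁿ

Characteristic: r² - 3r - 18 = 0, Roots: r = 6, -3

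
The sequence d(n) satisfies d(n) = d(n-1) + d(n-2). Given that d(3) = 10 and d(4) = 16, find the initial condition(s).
Work backwards using d(k) = d(k+2) - d(k+1):
d(2) = d(4) - d(3) = 16 - 10 = 6
d(1) = d(3) - d(2) = 10 - 6 = 4
d(0) = d(2) - d(1) = 6 - 4 = 2

d(0) = 2, d(1) = 4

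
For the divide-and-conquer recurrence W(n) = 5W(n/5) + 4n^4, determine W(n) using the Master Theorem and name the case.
Master Theorem template: W(n) = a·W(n/b) + f(n).
Here: a=5, b=5, f(n)=4n^4
Compute log_b(a) = log_5(5) = 1.
f(n) = 4n^4 = Ω(n^(1+ε)) with ε = 3, and the regularity condition holds (a·f(n/b) = (a/b^4)·f(n) with a/b^4 = 5^-3 < 1). Case 3: W(n) = Θ(f(n)) = Θ(n^4).

Case 3: W(n) = Θ(n^4)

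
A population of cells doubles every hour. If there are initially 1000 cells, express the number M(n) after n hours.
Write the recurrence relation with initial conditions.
Each hour multiplies the count by 2, so the count after n hours depends only on the count after n-1 hours: M(n) = 2 × M(n-1). The starting count gives M(0) = 1000.
Unrolling n times gives the closed form M(n) = 1000 × 2ⁿ.

M(n) = 2 × M(n-1), M(0) = 1000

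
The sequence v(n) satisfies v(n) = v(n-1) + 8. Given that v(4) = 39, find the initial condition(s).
v(4) = v(0) + 4·8, so v(0) = 39 - 32 = 7.

v(0) = 7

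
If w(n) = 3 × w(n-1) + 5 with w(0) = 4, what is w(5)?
Computing step by step:
w(0) = 4
w(1) = 3 × 4 + 5 = 17
w(2) = 3 × 17 + 5 = 56
w(3) = 3 × 56 + 5 = 173
w(4) = 3 × 173 + 5 = 524
w(5) = 3 × 524 + 5 = 1577

1577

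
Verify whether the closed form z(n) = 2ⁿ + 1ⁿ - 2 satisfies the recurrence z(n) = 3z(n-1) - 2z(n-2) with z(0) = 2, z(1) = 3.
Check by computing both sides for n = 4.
From the recurrence with z(0) = 2, z(1) = 3:
  z(0) = 2, z(1) = 3, z(2) = 5, z(3) = 9, z(4) = 17
  so the recurrence gives z(4) = 17.
From the proposed closed form z(n) = 2ⁿ + 1ⁿ - 2:
  z(4) = 15.
The recurrence gives 17 but the closed form gives 15, so the closed form does not satisfy the recurrence.

No, the closed form is incorrect.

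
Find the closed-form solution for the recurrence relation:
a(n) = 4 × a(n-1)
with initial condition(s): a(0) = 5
Recurrence: a(n) = 4 × a(n-1), initial: a(0) = 5.
Each term is 4 times the previous, so this is geometric with ratio 4. After n steps: a(n) = a(0)·4ⁿ = 5·4ⁿ.

a(n) = 5·4ⁿ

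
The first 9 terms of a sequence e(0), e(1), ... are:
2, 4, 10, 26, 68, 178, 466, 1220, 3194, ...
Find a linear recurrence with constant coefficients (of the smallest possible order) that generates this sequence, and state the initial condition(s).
Look for the lowest-order linear relation among consecutive terms.
Observation: e(n) - 3·e(n-1) - (-1)·e(n-2) = 0 holds for the shown terms, and no order-1 relation e(n) = α·e(n-1) + β fits.
Check at n=3: 3·10 + (-1)·4 = 26. ✓

e(n) = 3e(n-1) - e(n-2), e(0) = 2, e(1) = 4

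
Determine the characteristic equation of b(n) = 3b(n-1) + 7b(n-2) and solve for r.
Substitute b(n) = rⁿ and divide through by rⁿ⁻²: r² - 3r - 7 = 0
Discriminant: 3² + 4·7 = 37, not a perfect square, so by the quadratic formula r = (3 ± √37)/2.
General solution: b(n) = A·r₁ⁿ + B·r₂ⁿ where r₁,r₂ = (3 ± √37)/2

Characteristic: r² - 3r - 7 = 0, Roots: r = (3 ± √37)/2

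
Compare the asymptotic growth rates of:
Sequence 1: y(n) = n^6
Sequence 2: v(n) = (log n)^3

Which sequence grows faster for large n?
Comparing growth rates:
Growth-rate hierarchy: log n ≺ any polynomial ≺ any exponential cⁿ (c>1) ≺ n! ≺ nⁿ.
polynomial degree 6 dominates polylogarithmic (log n)^3 asymptotically.

y(n) grows faster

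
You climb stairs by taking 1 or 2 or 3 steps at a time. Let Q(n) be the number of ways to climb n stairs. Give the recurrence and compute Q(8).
Condition on the size of the last step (1 to 3): before it there were n-1, …, n-3 stairs climbed, and these cases are disjoint, so Q(n) = Q(n-1) + Q(n-2) + Q(n-3) (order-3 linear recurrence).
Initial conditions by direct count (compositions of i into parts ≤ 3): Q(1) = 1; Q(2) = 2; Q(3) = 4.
Iterating the recurrence: Q(4) = 7, Q(5) = 13, Q(6) = 24, Q(7) = 44, Q(8) = 81.

Q(n) = Q(n-1) + Q(n-2) + Q(n-3), Q(1) = 1, Q(2) = 2, Q(3) = 4; Q(8) = 81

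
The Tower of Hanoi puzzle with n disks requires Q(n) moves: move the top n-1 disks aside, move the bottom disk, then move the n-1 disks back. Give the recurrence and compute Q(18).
Moving n disks = move the top n-1 disks aside (Q(n-1) moves) + move the largest disk (1 move) + move the n-1 disks back on top (Q(n-1) moves), so Q(n) = 2Q(n-1) + 1, with Q(1) = 1 (a single disk takes one move).
First terms: 1, 3, 7, 15, 31, 63, … — each is one less than a power of 2. Indeed Q(n) + 1 = 2(Q(n-1) + 1) with Q(1) + 1 = 2, so Q(n) + 1 = 2ⁿ and Q(n) = 2ⁿ - 1.
Hence Q(18) = 2^18 - 1 = 262144 - 1 = 262143.

Q(n) = 2Q(n-1) + 1, Q(1) = 1; Q(18) = 262143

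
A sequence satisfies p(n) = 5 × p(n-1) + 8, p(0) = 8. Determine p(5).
Computing step by step:
p(0) = 8
p(1) = 5 × 8 + 8 = 48
p(2) = 5 × 48 + 8 = 248
p(3) = 5 × 248 + 8 = 1248
p(4) = 5 × 1248 + 8 = 6248
p(5) = 5 × 6248 + 8 = 31248

31248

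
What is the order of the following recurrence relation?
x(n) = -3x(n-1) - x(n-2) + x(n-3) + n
The order is the largest lag k for which x(n-k) appears. Here the deepest term is x(n-3) (the n term is non-homogeneous and does not affect the order), so the order is 3.

Order 3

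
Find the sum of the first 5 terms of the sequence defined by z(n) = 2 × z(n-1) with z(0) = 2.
Computing the sequence terms: 2, 4, 8, 16, 32
Adding these values together:

62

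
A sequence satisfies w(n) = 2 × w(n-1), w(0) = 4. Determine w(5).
Computing step by step:
w(0) = 4
w(1) = 2 × 4 = 8
w(2) = 2 × 8 = 16
w(3) = 2 × 16 = 32
w(4) = 2 × 32 = 64
w(5) = 2 × 64 = 128

128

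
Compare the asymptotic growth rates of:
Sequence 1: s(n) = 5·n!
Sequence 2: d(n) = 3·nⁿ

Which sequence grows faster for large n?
Comparing growth rates:
Growth-rate hierarchy: log n ≺ any polynomial ≺ any exponential cⁿ (c>1) ≺ n! ≺ nⁿ.
super-exponential nⁿ dominates factorial asymptotically.

d(n) grows faster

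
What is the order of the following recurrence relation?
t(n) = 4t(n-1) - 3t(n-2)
The order is the largest lag k for which t(n-k) appears. Here the deepest term is t(n-2), so the order is 2.

Order 2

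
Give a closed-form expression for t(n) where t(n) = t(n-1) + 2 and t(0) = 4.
Recurrence: t(n) = t(n-1) + 2, initial: t(0) = 4.
Each step adds 2, so t(n) = t(0) + 2n = 2n + 4.

t(n) = 2n + 4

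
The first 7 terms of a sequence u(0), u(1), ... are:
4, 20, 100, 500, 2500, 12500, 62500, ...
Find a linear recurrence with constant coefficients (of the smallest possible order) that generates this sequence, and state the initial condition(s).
Look for the lowest-order linear relation among consecutive terms.
Observation: each term is 5× the previous.
Check at n=2: 5·20 = 100. ✓

u(n) = 5 × u(n-1), u(0) = 4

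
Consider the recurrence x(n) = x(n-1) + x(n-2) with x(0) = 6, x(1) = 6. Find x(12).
Computing the sequence terms:
6, 6, 12, 18, 30, 48, 78, 126, 204, 330, 534, 864, 1398

1398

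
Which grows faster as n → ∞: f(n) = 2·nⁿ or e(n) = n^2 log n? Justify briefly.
Comparing growth rates:
Growth-rate hierarchy: log n ≺ any polynomial ≺ any exponential cⁿ (c>1) ≺ n! ≺ nⁿ.
super-exponential nⁿ dominates polynomial degree 2 (with log factor) asymptotically.

f(n) grows faster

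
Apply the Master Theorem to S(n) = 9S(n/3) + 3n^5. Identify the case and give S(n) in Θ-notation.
Master Theorem template: S(n) = a·S(n/b) + f(n).
Here: a=9, b=3, f(n)=3n^5
Compute log_b(a) = log_3(9) = 2.
f(n) = 3n^5 = Ω(n^(2+ε)) with ε = 3, and the regularity condition holds (a·f(n/b) = (a/b^5)·f(n) with a/b^5 = 3^-3 < 1). Case 3: S(n) = Θ(f(n)) = Θ(n^5).

Case 3: S(n) = Θ(n^5)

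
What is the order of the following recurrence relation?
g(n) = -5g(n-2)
The order is the largest lag k for which g(n-k) appears. Here the deepest term is g(n-2), so the order is 2.

Order 2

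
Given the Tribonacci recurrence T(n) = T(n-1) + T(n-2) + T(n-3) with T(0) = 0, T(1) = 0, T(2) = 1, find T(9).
Computing the sequence terms:
0, 0, 1, 1, 2, 4, 7, 13, 24, 44

44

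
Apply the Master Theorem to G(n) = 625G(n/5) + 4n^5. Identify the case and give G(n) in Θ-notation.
Master Theorem template: G(n) = a·G(n/b) + f(n).
Here: a=625, b=5, f(n)=4n^5
Compute log_b(a) = log_5(625) = 4.
f(n) = 4n^5 = Ω(n^(4+ε)) with ε = 1, and the regularity condition holds (a·f(n/b) = (a/b^5)·f(n) with a/b^5 = 5^-1 < 1). Case 3: G(n) = Θ(f(n)) = Θ(n^5).

Case 3: G(n) = Θ(n^5)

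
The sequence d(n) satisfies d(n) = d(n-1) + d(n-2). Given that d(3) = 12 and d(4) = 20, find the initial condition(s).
Work backwards using d(k) = d(k+2) - d(k+1):
d(2) = d(4) - d(3) = 20 - 12 = 8
d(1) = d(3) - d(2) = 12 - 8 = 4
d(0) = d(2) - d(1) = 8 - 4 = 4

d(0) = 4, d(1) = 4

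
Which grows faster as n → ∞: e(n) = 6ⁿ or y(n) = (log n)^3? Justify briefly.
Comparing growth rates:
Growth-rate hierarchy: log n ≺ any polynomial ≺ any exponential cⁿ (c>1) ≺ n! ≺ nⁿ.
exponential base 6 dominates polylogarithmic (log n)^3 asymptotically.

e(n) grows faster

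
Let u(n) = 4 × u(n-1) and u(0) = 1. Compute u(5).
Computing step by step:
u(0) = 1
u(1) = 4 × 1 = 4
u(2) = 4 × 4 = 16
u(3) = 4 × 16 = 64
u(4) = 4 × 64 = 256
u(5) = 4 × 256 = 1024

1024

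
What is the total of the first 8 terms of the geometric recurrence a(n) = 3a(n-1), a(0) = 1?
Computing the sequence terms: 1, 3, 9, 27, 81, 243, 729, 2187
Adding these values together:

3280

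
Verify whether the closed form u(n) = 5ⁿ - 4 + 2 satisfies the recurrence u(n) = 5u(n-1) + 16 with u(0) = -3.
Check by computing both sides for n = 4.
From the recurrence with u(0) = -3:
  u(0) = -3, u(1) = 1, u(2) = 21, u(3) = 121, u(4) = 621
  so the recurrence gives u(4) = 621.
From the proposed closed form u(n) = 5ⁿ - 4 + 2:
  u(4) = 623.
The recurrence gives 621 but the closed form gives 623, so the closed form does not satisfy the recurrence.

No, the closed form is incorrect.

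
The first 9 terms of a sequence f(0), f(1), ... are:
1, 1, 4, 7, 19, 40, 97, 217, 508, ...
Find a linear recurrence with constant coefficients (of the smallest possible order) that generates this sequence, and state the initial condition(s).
Look for the lowest-order linear relation among consecutive terms.
Observation: f(n) - 1·f(n-1) - (3)·f(n-2) = 0 holds for the shown terms, and no order-1 relation f(n) = α·f(n-1) + β fits.
Check at n=3: 1·4 + (3)·1 = 7. ✓

f(n) = f(n-1) + 3f(n-2), f(0) = 1, f(1) = 1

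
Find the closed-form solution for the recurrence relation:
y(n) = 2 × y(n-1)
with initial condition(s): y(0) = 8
Recurrence: y(n) = 2 × y(n-1), initial: y(0) = 8.
Each term is 2 times the previous, so this is geometric with ratio 2. After n steps: y(n) = y(0)·2ⁿ = 8·2ⁿ.

y(n) = 8·2ⁿ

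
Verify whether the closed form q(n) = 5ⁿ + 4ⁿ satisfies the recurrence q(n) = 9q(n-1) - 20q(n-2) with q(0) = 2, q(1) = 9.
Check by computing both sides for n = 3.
From the recurrence with q(0) = 2, q(1) = 9:
  q(0) = 2, q(1) = 9, q(2) = 41, q(3) = 189
  so the recurrence gives q(3) = 189.
From the proposed closed form q(n) = 5ⁿ + 4ⁿ:
  q(3) = 189.
Both sides give 189 at n = 3, and the initial condition(s) match, so the closed form is consistent.

Yes, the closed form is correct.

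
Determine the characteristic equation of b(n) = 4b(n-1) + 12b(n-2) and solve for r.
Substitute b(n) = rⁿ and divide through by rⁿ⁻²: r² - 4r - 12 = 0
Factor: (r - 6)(r + 2) = 0, so r = 6, -2.
General solution: b(n) = A·6ⁿ + B·(-2)ⁿ

Characteristic: r² - 4r - 12 = 0, Roots: r = 6, -2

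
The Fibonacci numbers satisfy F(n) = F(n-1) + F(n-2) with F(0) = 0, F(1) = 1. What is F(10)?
Computing the sequence terms:
0, 1, 1, 2, 3, 5, 8, 13, 21, 34, 55

55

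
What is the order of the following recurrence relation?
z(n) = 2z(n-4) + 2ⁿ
The order is the largest lag k for which z(n-k) appears. Here the deepest term is z(n-4) (the 2ⁿ term is non-homogeneous and does not affect the order), so the order is 4.

Order 4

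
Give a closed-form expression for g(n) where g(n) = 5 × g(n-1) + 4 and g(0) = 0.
Recurrence: g(n) = 5 × g(n-1) + 4, initial: g(0) = 0.
Try g(n) = A·5ⁿ + C. Substituting: A·5ⁿ + C = 5(A·5ⁿ⁻¹ + C) + 4 = A·5ⁿ + 5C + 4, so C = 5C + 4, giving C = -1. Then g(0) = A - 1 = 0 gives A = 1.

g(n) = 5ⁿ - 1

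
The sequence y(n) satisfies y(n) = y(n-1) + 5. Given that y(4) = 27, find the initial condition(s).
y(4) = y(0) + 4·5, so y(0) = 27 - 20 = 7.

y(0) = 7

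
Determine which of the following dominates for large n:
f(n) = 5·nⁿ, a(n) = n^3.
Comparing growth rates:
Growth-rate hierarchy: log n ≺ any polynomial ≺ any exponential cⁿ (c>1) ≺ n! ≺ nⁿ.
super-exponential nⁿ dominates polynomial degree 3 asymptotically.

f(n) grows faster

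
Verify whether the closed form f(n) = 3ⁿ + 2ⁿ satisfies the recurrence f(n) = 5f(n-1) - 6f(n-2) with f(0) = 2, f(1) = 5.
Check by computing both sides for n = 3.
From the recurrence with f(0) = 2, f(1) = 5:
  f(0) = 2, f(1) = 5, f(2) = 13, f(3) = 35
  so the recurrence gives f(3) = 35.
From the proposed closed form f(n) = 3ⁿ + 2ⁿ:
  f(3) = 35.
Both sides give 35 at n = 3, and the initial condition(s) match, so the closed form is consistent.

Yes, the closed form is correct.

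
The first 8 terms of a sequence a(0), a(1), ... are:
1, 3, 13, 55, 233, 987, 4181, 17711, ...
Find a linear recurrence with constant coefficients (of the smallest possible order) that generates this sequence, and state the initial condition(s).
Look for the lowest-order linear relation among consecutive terms.
Observation: a(n) - 4·a(n-1) - (1)·a(n-2) = 0 holds for the shown terms, and no order-1 relation a(n) = α·a(n-1) + β fits.
Check at n=3: 4·13 + (1)·3 = 55. ✓

a(n) = 4a(n-1) + a(n-2), a(0) = 1, a(1) = 3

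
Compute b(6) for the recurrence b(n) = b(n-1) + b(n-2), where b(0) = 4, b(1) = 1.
Computing the sequence terms:
4, 1, 5, 6, 11, 17, 28

28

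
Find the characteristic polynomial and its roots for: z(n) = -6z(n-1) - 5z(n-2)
Substitute z(n) = rⁿ and divide through by rⁿ⁻²: r² + 6r + 5 = 0
Factor: (r + 5)(r + 1) = 0, so r = -5, -1.
General solution: z(n) = A·(-5)ⁿ + B·(-1)ⁿ

Characteristic: r² + 6r + 5 = 0, Roots: r = -5, -1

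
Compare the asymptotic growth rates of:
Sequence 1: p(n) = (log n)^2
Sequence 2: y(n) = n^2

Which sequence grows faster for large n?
Comparing growth rates:
Growth-rate hierarchy: log n ≺ any polynomial ≺ any exponential cⁿ (c>1) ≺ n! ≺ nⁿ.
polynomial degree 2 dominates polylogarithmic (log n)^2 asymptotically.

y(n) grows faster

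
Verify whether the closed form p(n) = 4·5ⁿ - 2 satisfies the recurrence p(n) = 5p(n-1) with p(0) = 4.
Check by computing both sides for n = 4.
From the recurrence with p(0) = 4:
  p(0) = 4, p(1) = 20, p(2) = 100, p(3) = 500, p(4) = 2500
  so the recurrence gives p(4) = 2500.
From the proposed closed form p(n) = 4·5ⁿ - 2:
  p(4) = 2498.
The recurrence gives 2500 but the closed form gives 2498, so the closed form does not satisfy the recurrence.

No, the closed form is incorrect.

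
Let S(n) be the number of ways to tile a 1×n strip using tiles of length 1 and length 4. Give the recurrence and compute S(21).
Condition on the last tile: it has length 1 (leaving a 1×(n-1) strip) or length 4 (leaving a 1×(n-4) strip), so S(n) = S(n-1) + S(n-4) (order-4 linear recurrence).
For 0 ≤ i < 4 only unit tiles fit, so S(i) = 1.
Iterating the recurrence: S(4) = 2, S(5) = 3, S(6) = 4, S(7) = 5, S(8) = 7, S(9) = 10, S(10) = 14, S(11) = 19, S(12) = 26, S(13) = 36, S(14) = 50, S(15) = 69, S(16) = 95, S(17) = 131, S(18) = 181, S(19) = 250, S(20) = 345, S(21) = 476.

S(n) = S(n-1) + S(n-4), with S(i) = 1 for 0 ≤ i < 4; S(21) = 476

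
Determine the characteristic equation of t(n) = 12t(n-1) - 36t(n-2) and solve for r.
Substitute t(n) = rⁿ and divide through by rⁿ⁻²: r² - 12r + 36 = 0
Factor: (r - 6)² = 0, so r = 6 (double root).
General solution: t(n) = (A + Bn)·6ⁿ

Characteristic: r² - 12r + 36 = 0, Roots: r = 6 (double root)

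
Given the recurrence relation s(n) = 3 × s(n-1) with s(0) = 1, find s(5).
Computing step by step:
s(0) = 1
s(1) = 3 × 1 = 3
s(2) = 3 × 3 = 9
s(3) = 3 × 9 = 27
s(4) = 3 × 27 = 81
s(5) = 3 × 81 = 243

243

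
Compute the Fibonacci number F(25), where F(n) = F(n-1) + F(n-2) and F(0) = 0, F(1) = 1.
Computing the sequence terms:
0, 1, 1, 2, 3, 5, 8, 13, 21, 34, 55, 89, 144, 233, 377, 610, 987, 1597, 2584, 4181, 6765, 10946, 17711, 28657, 46368, 75025

75025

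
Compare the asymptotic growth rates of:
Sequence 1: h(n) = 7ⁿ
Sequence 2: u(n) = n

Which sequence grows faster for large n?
Comparing growth rates:
Growth-rate hierarchy: log n ≺ any polynomial ≺ any exponential cⁿ (c>1) ≺ n! ≺ nⁿ.
exponential base 7 dominates polynomial degree 1 asymptotically.

h(n) grows faster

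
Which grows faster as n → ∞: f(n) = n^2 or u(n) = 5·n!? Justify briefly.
Comparing growth rates:
Growth-rate hierarchy: log n ≺ any polynomial ≺ any exponential cⁿ (c>1) ≺ n! ≺ nⁿ.
factorial dominates polynomial degree 2 asymptotically.

u(n) grows faster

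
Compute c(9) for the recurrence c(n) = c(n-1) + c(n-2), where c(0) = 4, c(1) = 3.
Computing the sequence terms:
4, 3, 7, 10, 17, 27, 44, 71, 115, 186

186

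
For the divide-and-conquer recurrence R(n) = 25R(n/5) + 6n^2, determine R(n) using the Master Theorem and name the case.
Master Theorem template: R(n) = a·R(n/b) + f(n).
Here: a=25, b=5, f(n)=6n^2
Compute log_b(a) = log_5(25) = 2.
f(n) = 6n^2 = Θ(n^2). Case 2: R(n) = Θ(n^2 log n).

Case 2: R(n) = Θ(n^2 log n)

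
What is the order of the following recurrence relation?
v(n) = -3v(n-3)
The order is the largest lag k for which v(n-k) appears. Here the deepest term is v(n-3), so the order is 3.

Order 3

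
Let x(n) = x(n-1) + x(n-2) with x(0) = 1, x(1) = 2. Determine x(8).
Computing the sequence terms:
1, 2, 3, 5, 8, 13, 21, 34, 55

55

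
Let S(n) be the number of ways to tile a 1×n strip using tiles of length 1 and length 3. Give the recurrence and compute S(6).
Condition on the last tile: it has length 1 (leaving a 1×(n-1) strip) or length 3 (leaving a 1×(n-3) strip), so S(n) = S(n-1) + S(n-3) (order-3 linear recurrence).
For 0 ≤ i < 3 only unit tiles fit, so S(i) = 1.
Iterating the recurrence: S(3) = 2, S(4) = 3, S(5) = 4, S(6) = 6.

S(n) = S(n-1) + S(n-3), with S(i) = 1 for 0 ≤ i < 3; S(6) = 6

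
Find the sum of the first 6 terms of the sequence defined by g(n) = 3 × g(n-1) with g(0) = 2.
Computing the sequence terms: 2, 6, 18, 54, 162, 486
Adding these values together:

728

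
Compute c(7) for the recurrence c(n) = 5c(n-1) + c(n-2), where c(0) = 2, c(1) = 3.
Computing the sequence terms:
2, 3, 17, 88, 457, 2373, 12322, 63983

63983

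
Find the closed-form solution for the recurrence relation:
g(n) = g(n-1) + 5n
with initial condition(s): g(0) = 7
Recurrence: g(n) = g(n-1) + 5n, initial: g(0) = 7.
Telescoping: g(n) = g(0) + 5·Σᵢ₌₁ⁿ i = 7 + 5·n(n+1)/2.

g(n) = 5·n(n+1)/2 + 7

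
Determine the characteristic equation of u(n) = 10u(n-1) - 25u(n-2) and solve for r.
Substitute u(n) = rⁿ and divide through by rⁿ⁻²: r² - 10r + 25 = 0
Factor: (r - 5)² = 0, so r = 5 (double root).
General solution: u(n) = (A + Bn)·5ⁿ

Characteristic: r² - 10r + 25 = 0, Roots: r = 5 (double root)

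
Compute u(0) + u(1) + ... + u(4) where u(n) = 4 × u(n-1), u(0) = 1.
Computing the sequence terms: 1, 4, 16, 64, 256
Adding these values together:

341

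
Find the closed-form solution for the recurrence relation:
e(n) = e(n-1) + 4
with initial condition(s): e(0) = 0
Recurrence: e(n) = e(n-1) + 4, initial: e(0) = 0.
Each step adds 4, so e(n) = e(0) + 4n = 4n.

e(n) = 4n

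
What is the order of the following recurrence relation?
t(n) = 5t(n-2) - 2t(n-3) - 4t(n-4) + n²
The order is the largest lag k for which t(n-k) appears. Here the deepest term is t(n-4) (the n² term is non-homogeneous and does not affect the order), so the order is 4.

Order 4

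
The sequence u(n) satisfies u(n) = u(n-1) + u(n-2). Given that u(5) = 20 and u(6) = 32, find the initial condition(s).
Work backwards using u(k) = u(k+2) - u(k+1):
u(4) = u(6) - u(5) = 32 - 20 = 12
u(3) = u(5) - u(4) = 20 - 12 = 8
u(2) = u(4) - u(3) = 12 - 8 = 4
u(1) = u(3) - u(2) = 8 - 4 = 4
u(0) = u(2) - u(1) = 4 - 4 = 0

u(0) = 0, u(1) = 4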